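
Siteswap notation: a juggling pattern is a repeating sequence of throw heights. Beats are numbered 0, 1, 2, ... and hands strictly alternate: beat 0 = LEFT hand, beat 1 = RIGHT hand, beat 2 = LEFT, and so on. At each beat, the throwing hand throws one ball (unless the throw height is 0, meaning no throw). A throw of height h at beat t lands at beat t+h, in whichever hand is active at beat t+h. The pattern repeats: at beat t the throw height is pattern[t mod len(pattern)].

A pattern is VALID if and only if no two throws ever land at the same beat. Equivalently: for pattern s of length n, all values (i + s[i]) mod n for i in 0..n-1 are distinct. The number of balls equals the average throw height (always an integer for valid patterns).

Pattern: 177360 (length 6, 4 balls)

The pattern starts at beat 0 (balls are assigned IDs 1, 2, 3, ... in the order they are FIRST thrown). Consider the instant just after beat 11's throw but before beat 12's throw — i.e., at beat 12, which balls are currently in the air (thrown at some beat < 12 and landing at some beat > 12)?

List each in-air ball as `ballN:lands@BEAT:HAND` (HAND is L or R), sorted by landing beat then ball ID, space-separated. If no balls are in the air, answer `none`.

Answer: ball3:lands@14:L ball1:lands@15:R ball4:lands@16:L

Derivation:
Beat 0 (L): throw ball1 h=1 -> lands@1:R; in-air after throw: [b1@1:R]
Beat 1 (R): throw ball1 h=7 -> lands@8:L; in-air after throw: [b1@8:L]
Beat 2 (L): throw ball2 h=7 -> lands@9:R; in-air after throw: [b1@8:L b2@9:R]
Beat 3 (R): throw ball3 h=3 -> lands@6:L; in-air after throw: [b3@6:L b1@8:L b2@9:R]
Beat 4 (L): throw ball4 h=6 -> lands@10:L; in-air after throw: [b3@6:L b1@8:L b2@9:R b4@10:L]
Beat 6 (L): throw ball3 h=1 -> lands@7:R; in-air after throw: [b3@7:R b1@8:L b2@9:R b4@10:L]
Beat 7 (R): throw ball3 h=7 -> lands@14:L; in-air after throw: [b1@8:L b2@9:R b4@10:L b3@14:L]
Beat 8 (L): throw ball1 h=7 -> lands@15:R; in-air after throw: [b2@9:R b4@10:L b3@14:L b1@15:R]
Beat 9 (R): throw ball2 h=3 -> lands@12:L; in-air after throw: [b4@10:L b2@12:L b3@14:L b1@15:R]
Beat 10 (L): throw ball4 h=6 -> lands@16:L; in-air after throw: [b2@12:L b3@14:L b1@15:R b4@16:L]
Beat 12 (L): throw ball2 h=1 -> lands@13:R; in-air after throw: [b2@13:R b3@14:L b1@15:R b4@16:L]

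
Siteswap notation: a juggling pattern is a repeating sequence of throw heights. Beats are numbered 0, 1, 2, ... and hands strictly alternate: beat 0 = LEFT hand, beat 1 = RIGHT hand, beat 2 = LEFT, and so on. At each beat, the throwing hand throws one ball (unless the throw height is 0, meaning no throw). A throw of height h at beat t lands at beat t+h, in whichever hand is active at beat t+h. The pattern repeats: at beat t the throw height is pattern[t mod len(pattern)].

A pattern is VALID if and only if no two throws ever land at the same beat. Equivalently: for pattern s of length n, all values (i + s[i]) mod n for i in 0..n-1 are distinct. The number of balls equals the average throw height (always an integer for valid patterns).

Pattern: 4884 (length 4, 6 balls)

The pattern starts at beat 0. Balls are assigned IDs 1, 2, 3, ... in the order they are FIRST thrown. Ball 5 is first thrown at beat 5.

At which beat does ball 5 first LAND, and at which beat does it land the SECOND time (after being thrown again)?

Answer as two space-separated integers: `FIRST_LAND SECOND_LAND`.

Answer: 13 21

Derivation:
Beat 0 (L): throw ball1 h=4 -> lands@4:L; in-air after throw: [b1@4:L]
Beat 1 (R): throw ball2 h=8 -> lands@9:R; in-air after throw: [b1@4:L b2@9:R]
Beat 2 (L): throw ball3 h=8 -> lands@10:L; in-air after throw: [b1@4:L b2@9:R b3@10:L]
Beat 3 (R): throw ball4 h=4 -> lands@7:R; in-air after throw: [b1@4:L b4@7:R b2@9:R b3@10:L]
Beat 4 (L): throw ball1 h=4 -> lands@8:L; in-air after throw: [b4@7:R b1@8:L b2@9:R b3@10:L]
Beat 5 (R): throw ball5 h=8 -> lands@13:R; in-air after throw: [b4@7:R b1@8:L b2@9:R b3@10:L b5@13:R]
Beat 6 (L): throw ball6 h=8 -> lands@14:L; in-air after throw: [b4@7:R b1@8:L b2@9:R b3@10:L b5@13:R b6@14:L]
Beat 7 (R): throw ball4 h=4 -> lands@11:R; in-air after throw: [b1@8:L b2@9:R b3@10:L b4@11:R b5@13:R b6@14:L]
Beat 8 (L): throw ball1 h=4 -> lands@12:L; in-air after throw: [b2@9:R b3@10:L b4@11:R b1@12:L b5@13:R b6@14:L]
Beat 9 (R): throw ball2 h=8 -> lands@17:R; in-air after throw: [b3@10:L b4@11:R b1@12:L b5@13:R b6@14:L b2@17:R]
Beat 10 (L): throw ball3 h=8 -> lands@18:L; in-air after throw: [b4@11:R b1@12:L b5@13:R b6@14:L b2@17:R b3@18:L]
Beat 11 (R): throw ball4 h=4 -> lands@15:R; in-air after throw: [b1@12:L b5@13:R b6@14:L b4@15:R b2@17:R b3@18:L]
Beat 12 (L): throw ball1 h=4 -> lands@16:L; in-air after throw: [b5@13:R b6@14:L b4@15:R b1@16:L b2@17:R b3@18:L]
Beat 13 (R): throw ball5 h=8 -> lands@21:R; in-air after throw: [b6@14:L b4@15:R b1@16:L b2@17:R b3@18:L b5@21:R]
Beat 14 (L): throw ball6 h=8 -> lands@22:L; in-air after throw: [b4@15:R b1@16:L b2@17:R b3@18:L b5@21:R b6@22:L]
Ball 5: thrown@5 h=8 -> first land @13; rethrown@13 h=8 -> second land @21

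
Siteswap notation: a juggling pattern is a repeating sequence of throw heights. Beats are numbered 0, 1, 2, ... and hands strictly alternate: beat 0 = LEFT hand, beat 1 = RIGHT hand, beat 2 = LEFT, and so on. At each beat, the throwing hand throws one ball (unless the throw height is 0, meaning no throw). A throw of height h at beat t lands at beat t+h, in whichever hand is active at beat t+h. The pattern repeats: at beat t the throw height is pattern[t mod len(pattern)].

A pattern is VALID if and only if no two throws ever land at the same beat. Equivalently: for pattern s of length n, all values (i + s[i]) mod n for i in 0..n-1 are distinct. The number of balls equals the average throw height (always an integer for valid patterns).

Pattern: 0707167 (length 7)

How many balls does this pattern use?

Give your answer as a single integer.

Pattern = [0, 7, 0, 7, 1, 6, 7], length n = 7
  position 0: throw height = 0, running sum = 0
  position 1: throw height = 7, running sum = 7
  position 2: throw height = 0, running sum = 7
  position 3: throw height = 7, running sum = 14
  position 4: throw height = 1, running sum = 15
  position 5: throw height = 6, running sum = 21
  position 6: throw height = 7, running sum = 28
Total sum = 28; balls = sum / n = 28 / 7 = 4

Answer: 4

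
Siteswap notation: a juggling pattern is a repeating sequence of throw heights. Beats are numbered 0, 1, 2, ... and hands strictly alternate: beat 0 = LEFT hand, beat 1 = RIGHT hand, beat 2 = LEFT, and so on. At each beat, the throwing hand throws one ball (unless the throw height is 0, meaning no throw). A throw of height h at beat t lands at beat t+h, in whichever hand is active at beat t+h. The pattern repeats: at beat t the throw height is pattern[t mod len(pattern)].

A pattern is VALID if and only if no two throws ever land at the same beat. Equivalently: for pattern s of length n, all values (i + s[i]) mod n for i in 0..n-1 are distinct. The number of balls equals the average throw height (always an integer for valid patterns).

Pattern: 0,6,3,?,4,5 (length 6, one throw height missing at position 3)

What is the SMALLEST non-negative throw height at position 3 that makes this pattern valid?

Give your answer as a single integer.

i=0: (0 + 0) mod 6 = 0
i=1: (1 + 6) mod 6 = 1
i=2: (2 + 3) mod 6 = 5
i=3: s[i]=? (unknown)
i=4: (4 + 4) mod 6 = 2
i=5: (5 + 5) mod 6 = 4
Known residues: [0, 1, 2, 4, 5]; need a permutation of 0..5, so missing residue r = 3
Need (3 + s) mod 6 = 3; smallest s = (3 - 3) mod 6 = 0

Answer: 0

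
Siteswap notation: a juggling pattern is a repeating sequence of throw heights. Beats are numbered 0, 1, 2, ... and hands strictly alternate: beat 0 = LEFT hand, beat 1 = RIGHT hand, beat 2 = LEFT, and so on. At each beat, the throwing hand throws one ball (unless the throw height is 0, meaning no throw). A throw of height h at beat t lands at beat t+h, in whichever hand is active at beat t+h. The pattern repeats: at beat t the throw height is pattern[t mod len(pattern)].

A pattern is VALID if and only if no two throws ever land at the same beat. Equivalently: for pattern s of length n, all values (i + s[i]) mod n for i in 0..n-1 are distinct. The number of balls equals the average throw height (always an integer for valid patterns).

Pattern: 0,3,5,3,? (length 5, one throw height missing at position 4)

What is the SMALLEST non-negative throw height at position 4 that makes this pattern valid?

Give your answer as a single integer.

i=0: (0 + 0) mod 5 = 0
i=1: (1 + 3) mod 5 = 4
i=2: (2 + 5) mod 5 = 2
i=3: (3 + 3) mod 5 = 1
i=4: s[i]=? (unknown)
Known residues: [0, 1, 2, 4]; need a permutation of 0..4, so missing residue r = 3
Need (4 + s) mod 5 = 3; smallest s = (3 - 4) mod 5 = 4

Answer: 4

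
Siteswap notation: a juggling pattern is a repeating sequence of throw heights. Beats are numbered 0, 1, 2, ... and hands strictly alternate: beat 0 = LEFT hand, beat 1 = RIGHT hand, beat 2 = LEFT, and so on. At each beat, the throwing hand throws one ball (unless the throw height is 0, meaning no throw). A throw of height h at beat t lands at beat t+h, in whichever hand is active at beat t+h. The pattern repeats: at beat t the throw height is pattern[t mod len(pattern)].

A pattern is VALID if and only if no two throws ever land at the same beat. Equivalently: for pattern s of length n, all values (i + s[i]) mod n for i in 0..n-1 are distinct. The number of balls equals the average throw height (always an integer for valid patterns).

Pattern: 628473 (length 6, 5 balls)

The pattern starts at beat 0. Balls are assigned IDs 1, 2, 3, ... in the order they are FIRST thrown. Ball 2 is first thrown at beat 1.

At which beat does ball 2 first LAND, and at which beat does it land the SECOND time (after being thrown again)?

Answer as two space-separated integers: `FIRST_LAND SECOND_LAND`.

Answer: 3 7

Derivation:
Beat 0 (L): throw ball1 h=6 -> lands@6:L; in-air after throw: [b1@6:L]
Beat 1 (R): throw ball2 h=2 -> lands@3:R; in-air after throw: [b2@3:R b1@6:L]
Beat 2 (L): throw ball3 h=8 -> lands@10:L; in-air after throw: [b2@3:R b1@6:L b3@10:L]
Beat 3 (R): throw ball2 h=4 -> lands@7:R; in-air after throw: [b1@6:L b2@7:R b3@10:L]
Beat 4 (L): throw ball4 h=7 -> lands@11:R; in-air after throw: [b1@6:L b2@7:R b3@10:L b4@11:R]
Beat 5 (R): throw ball5 h=3 -> lands@8:L; in-air after throw: [b1@6:L b2@7:R b5@8:L b3@10:L b4@11:R]
Beat 6 (L): throw ball1 h=6 -> lands@12:L; in-air after throw: [b2@7:R b5@8:L b3@10:L b4@11:R b1@12:L]
Beat 7 (R): throw ball2 h=2 -> lands@9:R; in-air after throw: [b5@8:L b2@9:R b3@10:L b4@11:R b1@12:L]
Ball 2: thrown@1 h=2 -> first land @3; rethrown@3 h=4 -> second land @7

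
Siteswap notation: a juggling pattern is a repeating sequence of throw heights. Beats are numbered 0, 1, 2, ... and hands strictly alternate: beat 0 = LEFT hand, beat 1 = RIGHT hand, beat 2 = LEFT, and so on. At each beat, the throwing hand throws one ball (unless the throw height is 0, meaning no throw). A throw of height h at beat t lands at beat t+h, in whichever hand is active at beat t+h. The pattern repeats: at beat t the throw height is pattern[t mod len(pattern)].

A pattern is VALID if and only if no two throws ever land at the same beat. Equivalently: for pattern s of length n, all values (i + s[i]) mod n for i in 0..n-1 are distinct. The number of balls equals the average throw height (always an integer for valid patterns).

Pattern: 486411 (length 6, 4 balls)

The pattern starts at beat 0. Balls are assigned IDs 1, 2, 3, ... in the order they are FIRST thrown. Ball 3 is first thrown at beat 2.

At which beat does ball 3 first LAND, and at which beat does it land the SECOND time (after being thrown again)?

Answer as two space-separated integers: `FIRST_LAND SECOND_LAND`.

Beat 0 (L): throw ball1 h=4 -> lands@4:L; in-air after throw: [b1@4:L]
Beat 1 (R): throw ball2 h=8 -> lands@9:R; in-air after throw: [b1@4:L b2@9:R]
Beat 2 (L): throw ball3 h=6 -> lands@8:L; in-air after throw: [b1@4:L b3@8:L b2@9:R]
Beat 3 (R): throw ball4 h=4 -> lands@7:R; in-air after throw: [b1@4:L b4@7:R b3@8:L b2@9:R]
Beat 4 (L): throw ball1 h=1 -> lands@5:R; in-air after throw: [b1@5:R b4@7:R b3@8:L b2@9:R]
Beat 5 (R): throw ball1 h=1 -> lands@6:L; in-air after throw: [b1@6:L b4@7:R b3@8:L b2@9:R]
Beat 6 (L): throw ball1 h=4 -> lands@10:L; in-air after throw: [b4@7:R b3@8:L b2@9:R b1@10:L]
Beat 7 (R): throw ball4 h=8 -> lands@15:R; in-air after throw: [b3@8:L b2@9:R b1@10:L b4@15:R]
Beat 8 (L): throw ball3 h=6 -> lands@14:L; in-air after throw: [b2@9:R b1@10:L b3@14:L b4@15:R]
Beat 9 (R): throw ball2 h=4 -> lands@13:R; in-air after throw: [b1@10:L b2@13:R b3@14:L b4@15:R]
Beat 10 (L): throw ball1 h=1 -> lands@11:R; in-air after throw: [b1@11:R b2@13:R b3@14:L b4@15:R]
Beat 11 (R): throw ball1 h=1 -> lands@12:L; in-air after throw: [b1@12:L b2@13:R b3@14:L b4@15:R]
Beat 12 (L): throw ball1 h=4 -> lands@16:L; in-air after throw: [b2@13:R b3@14:L b4@15:R b1@16:L]
Beat 13 (R): throw ball2 h=8 -> lands@21:R; in-air after throw: [b3@14:L b4@15:R b1@16:L b2@21:R]
Beat 14 (L): throw ball3 h=6 -> lands@20:L; in-air after throw: [b4@15:R b1@16:L b3@20:L b2@21:R]
Ball 3: thrown@2 h=6 -> first land @8; rethrown@8 h=6 -> second land @14

Answer: 8 14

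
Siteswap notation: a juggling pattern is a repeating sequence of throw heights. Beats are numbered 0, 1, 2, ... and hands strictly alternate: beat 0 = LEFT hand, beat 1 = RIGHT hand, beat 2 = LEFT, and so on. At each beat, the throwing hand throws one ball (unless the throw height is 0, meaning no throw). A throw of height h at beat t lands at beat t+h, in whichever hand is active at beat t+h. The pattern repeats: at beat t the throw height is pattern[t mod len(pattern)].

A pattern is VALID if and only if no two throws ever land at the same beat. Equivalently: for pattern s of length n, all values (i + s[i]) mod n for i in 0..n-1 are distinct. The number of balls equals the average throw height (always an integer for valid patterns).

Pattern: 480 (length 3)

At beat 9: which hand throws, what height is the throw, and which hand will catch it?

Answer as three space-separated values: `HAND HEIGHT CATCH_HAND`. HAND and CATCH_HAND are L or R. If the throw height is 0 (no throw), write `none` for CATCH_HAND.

Answer: R 4 R

Derivation:
Beat 9: 9 mod 2 = 1, so hand = R
Throw height = pattern[9 mod 3] = pattern[0] = 4
Lands at beat 9+4=13, 13 mod 2 = 1, so catch hand = R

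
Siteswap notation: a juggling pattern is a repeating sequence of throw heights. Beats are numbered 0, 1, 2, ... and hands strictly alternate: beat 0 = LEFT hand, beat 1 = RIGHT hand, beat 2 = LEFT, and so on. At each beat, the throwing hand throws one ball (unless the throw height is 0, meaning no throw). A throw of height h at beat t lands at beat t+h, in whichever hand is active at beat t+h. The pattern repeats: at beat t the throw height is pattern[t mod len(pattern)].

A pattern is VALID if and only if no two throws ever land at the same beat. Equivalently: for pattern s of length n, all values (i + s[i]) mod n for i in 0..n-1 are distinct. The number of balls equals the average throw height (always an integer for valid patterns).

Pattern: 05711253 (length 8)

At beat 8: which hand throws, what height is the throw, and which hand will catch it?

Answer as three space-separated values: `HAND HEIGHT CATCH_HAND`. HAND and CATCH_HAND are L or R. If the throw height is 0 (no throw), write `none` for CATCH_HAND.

Beat 8: 8 mod 2 = 0, so hand = L
Throw height = pattern[8 mod 8] = pattern[0] = 0

Answer: L 0 none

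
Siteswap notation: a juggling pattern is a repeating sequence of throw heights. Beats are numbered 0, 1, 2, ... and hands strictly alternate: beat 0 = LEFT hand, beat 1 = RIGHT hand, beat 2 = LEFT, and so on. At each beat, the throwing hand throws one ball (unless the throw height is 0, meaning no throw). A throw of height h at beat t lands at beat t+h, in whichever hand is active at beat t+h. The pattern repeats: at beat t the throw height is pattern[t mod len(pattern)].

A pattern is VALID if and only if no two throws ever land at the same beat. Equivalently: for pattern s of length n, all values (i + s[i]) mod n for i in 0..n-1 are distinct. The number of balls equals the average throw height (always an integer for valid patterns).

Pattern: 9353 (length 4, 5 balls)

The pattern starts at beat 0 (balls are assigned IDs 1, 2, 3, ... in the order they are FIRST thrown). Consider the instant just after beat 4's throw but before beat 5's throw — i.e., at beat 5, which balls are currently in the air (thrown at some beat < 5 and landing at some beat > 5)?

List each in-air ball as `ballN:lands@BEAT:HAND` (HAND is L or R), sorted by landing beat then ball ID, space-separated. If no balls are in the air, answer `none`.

Answer: ball4:lands@6:L ball3:lands@7:R ball1:lands@9:R ball2:lands@13:R

Derivation:
Beat 0 (L): throw ball1 h=9 -> lands@9:R; in-air after throw: [b1@9:R]
Beat 1 (R): throw ball2 h=3 -> lands@4:L; in-air after throw: [b2@4:L b1@9:R]
Beat 2 (L): throw ball3 h=5 -> lands@7:R; in-air after throw: [b2@4:L b3@7:R b1@9:R]
Beat 3 (R): throw ball4 h=3 -> lands@6:L; in-air after throw: [b2@4:L b4@6:L b3@7:R b1@9:R]
Beat 4 (L): throw ball2 h=9 -> lands@13:R; in-air after throw: [b4@6:L b3@7:R b1@9:R b2@13:R]
Beat 5 (R): throw ball5 h=3 -> lands@8:L; in-air after throw: [b4@6:L b3@7:R b5@8:L b1@9:R b2@13:R]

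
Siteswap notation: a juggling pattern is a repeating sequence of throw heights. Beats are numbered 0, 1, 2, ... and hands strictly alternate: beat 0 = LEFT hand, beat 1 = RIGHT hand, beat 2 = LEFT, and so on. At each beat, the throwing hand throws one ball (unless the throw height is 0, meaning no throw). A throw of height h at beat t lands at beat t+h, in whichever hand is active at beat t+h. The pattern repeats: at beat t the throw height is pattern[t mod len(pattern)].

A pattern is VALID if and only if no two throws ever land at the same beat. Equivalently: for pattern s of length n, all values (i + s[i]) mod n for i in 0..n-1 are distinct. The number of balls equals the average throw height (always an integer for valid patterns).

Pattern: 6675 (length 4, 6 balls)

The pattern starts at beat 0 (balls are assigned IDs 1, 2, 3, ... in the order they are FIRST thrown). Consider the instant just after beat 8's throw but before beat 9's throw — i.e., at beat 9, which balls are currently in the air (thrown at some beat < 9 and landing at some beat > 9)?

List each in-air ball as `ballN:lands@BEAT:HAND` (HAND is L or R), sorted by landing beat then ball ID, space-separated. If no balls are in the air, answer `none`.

Answer: ball5:lands@10:L ball6:lands@11:R ball2:lands@12:L ball1:lands@13:R ball4:lands@14:L

Derivation:
Beat 0 (L): throw ball1 h=6 -> lands@6:L; in-air after throw: [b1@6:L]
Beat 1 (R): throw ball2 h=6 -> lands@7:R; in-air after throw: [b1@6:L b2@7:R]
Beat 2 (L): throw ball3 h=7 -> lands@9:R; in-air after throw: [b1@6:L b2@7:R b3@9:R]
Beat 3 (R): throw ball4 h=5 -> lands@8:L; in-air after throw: [b1@6:L b2@7:R b4@8:L b3@9:R]
Beat 4 (L): throw ball5 h=6 -> lands@10:L; in-air after throw: [b1@6:L b2@7:R b4@8:L b3@9:R b5@10:L]
Beat 5 (R): throw ball6 h=6 -> lands@11:R; in-air after throw: [b1@6:L b2@7:R b4@8:L b3@9:R b5@10:L b6@11:R]
Beat 6 (L): throw ball1 h=7 -> lands@13:R; in-air after throw: [b2@7:R b4@8:L b3@9:R b5@10:L b6@11:R b1@13:R]
Beat 7 (R): throw ball2 h=5 -> lands@12:L; in-air after throw: [b4@8:L b3@9:R b5@10:L b6@11:R b2@12:L b1@13:R]
Beat 8 (L): throw ball4 h=6 -> lands@14:L; in-air after throw: [b3@9:R b5@10:L b6@11:R b2@12:L b1@13:R b4@14:L]
Beat 9 (R): throw ball3 h=6 -> lands@15:R; in-air after throw: [b5@10:L b6@11:R b2@12:L b1@13:R b4@14:L b3@15:R]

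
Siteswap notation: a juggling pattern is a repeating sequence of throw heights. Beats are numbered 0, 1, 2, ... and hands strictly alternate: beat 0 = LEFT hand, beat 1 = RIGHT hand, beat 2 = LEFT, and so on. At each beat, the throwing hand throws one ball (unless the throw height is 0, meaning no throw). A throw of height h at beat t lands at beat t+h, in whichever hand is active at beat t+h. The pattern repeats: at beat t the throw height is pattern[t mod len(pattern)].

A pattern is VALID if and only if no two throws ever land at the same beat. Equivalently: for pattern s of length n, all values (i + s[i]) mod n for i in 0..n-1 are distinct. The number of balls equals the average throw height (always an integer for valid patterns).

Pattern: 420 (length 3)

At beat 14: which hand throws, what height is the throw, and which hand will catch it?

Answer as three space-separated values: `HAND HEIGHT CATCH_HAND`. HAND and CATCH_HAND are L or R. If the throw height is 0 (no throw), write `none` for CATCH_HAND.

Answer: L 0 none

Derivation:
Beat 14: 14 mod 2 = 0, so hand = L
Throw height = pattern[14 mod 3] = pattern[2] = 0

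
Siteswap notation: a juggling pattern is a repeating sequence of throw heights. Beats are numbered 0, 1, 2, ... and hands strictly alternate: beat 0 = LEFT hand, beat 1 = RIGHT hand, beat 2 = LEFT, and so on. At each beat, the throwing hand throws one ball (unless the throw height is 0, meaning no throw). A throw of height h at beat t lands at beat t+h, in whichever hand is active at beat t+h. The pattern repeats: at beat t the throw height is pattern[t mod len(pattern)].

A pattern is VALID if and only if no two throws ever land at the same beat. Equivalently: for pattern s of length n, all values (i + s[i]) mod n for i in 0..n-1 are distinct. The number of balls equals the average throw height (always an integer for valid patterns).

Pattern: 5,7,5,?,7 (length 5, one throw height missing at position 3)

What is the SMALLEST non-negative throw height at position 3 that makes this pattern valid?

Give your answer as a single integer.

i=0: (0 + 5) mod 5 = 0
i=1: (1 + 7) mod 5 = 3
i=2: (2 + 5) mod 5 = 2
i=3: s[i]=? (unknown)
i=4: (4 + 7) mod 5 = 1
Known residues: [0, 1, 2, 3]; need a permutation of 0..4, so missing residue r = 4
Need (3 + s) mod 5 = 4; smallest s = (4 - 3) mod 5 = 1

Answer: 1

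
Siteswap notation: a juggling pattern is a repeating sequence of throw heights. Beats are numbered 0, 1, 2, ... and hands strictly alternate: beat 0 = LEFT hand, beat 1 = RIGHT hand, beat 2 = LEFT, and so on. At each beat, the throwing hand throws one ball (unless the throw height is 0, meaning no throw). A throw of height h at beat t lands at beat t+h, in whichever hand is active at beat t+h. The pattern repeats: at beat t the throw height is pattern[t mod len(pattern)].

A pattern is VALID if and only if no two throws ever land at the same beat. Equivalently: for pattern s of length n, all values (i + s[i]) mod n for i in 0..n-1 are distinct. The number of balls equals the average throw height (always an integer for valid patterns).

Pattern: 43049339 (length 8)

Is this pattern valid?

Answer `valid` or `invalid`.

i=0: (i + s[i]) mod n = (0 + 4) mod 8 = 4
i=1: (i + s[i]) mod n = (1 + 3) mod 8 = 4
i=2: (i + s[i]) mod n = (2 + 0) mod 8 = 2
i=3: (i + s[i]) mod n = (3 + 4) mod 8 = 7
i=4: (i + s[i]) mod n = (4 + 9) mod 8 = 5
i=5: (i + s[i]) mod n = (5 + 3) mod 8 = 0
i=6: (i + s[i]) mod n = (6 + 3) mod 8 = 1
i=7: (i + s[i]) mod n = (7 + 9) mod 8 = 0
Residues: [4, 4, 2, 7, 5, 0, 1, 0], distinct: False

Answer: invalid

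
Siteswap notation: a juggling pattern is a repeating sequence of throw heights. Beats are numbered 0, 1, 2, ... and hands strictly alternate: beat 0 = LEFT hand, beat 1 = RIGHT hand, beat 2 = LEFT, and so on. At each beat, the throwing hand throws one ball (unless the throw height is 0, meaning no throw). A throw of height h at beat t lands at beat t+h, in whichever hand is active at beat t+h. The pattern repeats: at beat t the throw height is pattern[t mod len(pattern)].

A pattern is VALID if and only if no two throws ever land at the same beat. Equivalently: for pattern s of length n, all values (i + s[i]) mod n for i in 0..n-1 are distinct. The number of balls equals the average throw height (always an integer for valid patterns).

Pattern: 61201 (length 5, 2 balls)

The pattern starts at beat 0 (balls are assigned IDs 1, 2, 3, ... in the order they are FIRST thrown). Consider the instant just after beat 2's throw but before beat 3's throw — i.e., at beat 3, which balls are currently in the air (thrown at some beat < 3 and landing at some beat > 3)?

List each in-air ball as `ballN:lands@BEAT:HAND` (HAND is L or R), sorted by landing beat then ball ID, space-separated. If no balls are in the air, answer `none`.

Answer: ball2:lands@4:L ball1:lands@6:L

Derivation:
Beat 0 (L): throw ball1 h=6 -> lands@6:L; in-air after throw: [b1@6:L]
Beat 1 (R): throw ball2 h=1 -> lands@2:L; in-air after throw: [b2@2:L b1@6:L]
Beat 2 (L): throw ball2 h=2 -> lands@4:L; in-air after throw: [b2@4:L b1@6:L]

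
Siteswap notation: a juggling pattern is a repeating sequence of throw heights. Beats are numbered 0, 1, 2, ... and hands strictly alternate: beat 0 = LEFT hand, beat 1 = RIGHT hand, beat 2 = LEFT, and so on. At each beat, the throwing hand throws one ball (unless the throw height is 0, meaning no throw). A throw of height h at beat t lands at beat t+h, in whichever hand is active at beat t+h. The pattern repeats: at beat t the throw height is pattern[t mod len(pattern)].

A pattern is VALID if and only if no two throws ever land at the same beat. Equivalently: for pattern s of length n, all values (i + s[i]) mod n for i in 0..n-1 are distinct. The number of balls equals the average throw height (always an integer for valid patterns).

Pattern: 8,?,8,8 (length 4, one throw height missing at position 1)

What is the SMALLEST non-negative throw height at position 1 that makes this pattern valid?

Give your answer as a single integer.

i=0: (0 + 8) mod 4 = 0
i=1: s[i]=? (unknown)
i=2: (2 + 8) mod 4 = 2
i=3: (3 + 8) mod 4 = 3
Known residues: [0, 2, 3]; need a permutation of 0..3, so missing residue r = 1
Need (1 + s) mod 4 = 1; smallest s = (1 - 1) mod 4 = 0

Answer: 0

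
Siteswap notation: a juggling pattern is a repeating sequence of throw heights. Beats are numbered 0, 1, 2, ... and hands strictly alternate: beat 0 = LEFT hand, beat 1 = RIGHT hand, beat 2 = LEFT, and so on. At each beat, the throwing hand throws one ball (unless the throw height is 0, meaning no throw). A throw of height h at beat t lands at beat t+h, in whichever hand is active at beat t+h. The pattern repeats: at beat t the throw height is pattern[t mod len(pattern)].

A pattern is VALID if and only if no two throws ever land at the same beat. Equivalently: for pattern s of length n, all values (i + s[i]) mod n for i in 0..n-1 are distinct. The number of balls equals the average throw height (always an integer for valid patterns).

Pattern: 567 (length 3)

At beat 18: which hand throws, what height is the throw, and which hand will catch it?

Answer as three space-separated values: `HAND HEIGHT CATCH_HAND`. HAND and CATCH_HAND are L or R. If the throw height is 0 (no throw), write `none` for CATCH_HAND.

Answer: L 5 R

Derivation:
Beat 18: 18 mod 2 = 0, so hand = L
Throw height = pattern[18 mod 3] = pattern[0] = 5
Lands at beat 18+5=23, 23 mod 2 = 1, so catch hand = R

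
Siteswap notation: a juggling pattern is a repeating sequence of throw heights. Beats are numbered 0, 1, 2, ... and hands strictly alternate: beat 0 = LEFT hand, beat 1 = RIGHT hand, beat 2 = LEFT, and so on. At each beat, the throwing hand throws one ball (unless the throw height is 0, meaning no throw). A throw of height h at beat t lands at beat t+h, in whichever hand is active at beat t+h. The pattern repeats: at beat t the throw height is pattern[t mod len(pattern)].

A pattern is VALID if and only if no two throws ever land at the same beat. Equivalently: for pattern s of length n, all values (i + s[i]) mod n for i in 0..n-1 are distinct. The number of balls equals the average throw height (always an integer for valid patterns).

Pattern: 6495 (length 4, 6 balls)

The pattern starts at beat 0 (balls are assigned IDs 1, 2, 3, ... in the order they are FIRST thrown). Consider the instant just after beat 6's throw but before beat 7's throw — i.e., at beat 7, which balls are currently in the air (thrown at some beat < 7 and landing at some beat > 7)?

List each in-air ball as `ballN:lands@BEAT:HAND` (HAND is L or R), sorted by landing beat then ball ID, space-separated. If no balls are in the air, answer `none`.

Beat 0 (L): throw ball1 h=6 -> lands@6:L; in-air after throw: [b1@6:L]
Beat 1 (R): throw ball2 h=4 -> lands@5:R; in-air after throw: [b2@5:R b1@6:L]
Beat 2 (L): throw ball3 h=9 -> lands@11:R; in-air after throw: [b2@5:R b1@6:L b3@11:R]
Beat 3 (R): throw ball4 h=5 -> lands@8:L; in-air after throw: [b2@5:R b1@6:L b4@8:L b3@11:R]
Beat 4 (L): throw ball5 h=6 -> lands@10:L; in-air after throw: [b2@5:R b1@6:L b4@8:L b5@10:L b3@11:R]
Beat 5 (R): throw ball2 h=4 -> lands@9:R; in-air after throw: [b1@6:L b4@8:L b2@9:R b5@10:L b3@11:R]
Beat 6 (L): throw ball1 h=9 -> lands@15:R; in-air after throw: [b4@8:L b2@9:R b5@10:L b3@11:R b1@15:R]
Beat 7 (R): throw ball6 h=5 -> lands@12:L; in-air after throw: [b4@8:L b2@9:R b5@10:L b3@11:R b6@12:L b1@15:R]

Answer: ball4:lands@8:L ball2:lands@9:R ball5:lands@10:L ball3:lands@11:R ball1:lands@15:R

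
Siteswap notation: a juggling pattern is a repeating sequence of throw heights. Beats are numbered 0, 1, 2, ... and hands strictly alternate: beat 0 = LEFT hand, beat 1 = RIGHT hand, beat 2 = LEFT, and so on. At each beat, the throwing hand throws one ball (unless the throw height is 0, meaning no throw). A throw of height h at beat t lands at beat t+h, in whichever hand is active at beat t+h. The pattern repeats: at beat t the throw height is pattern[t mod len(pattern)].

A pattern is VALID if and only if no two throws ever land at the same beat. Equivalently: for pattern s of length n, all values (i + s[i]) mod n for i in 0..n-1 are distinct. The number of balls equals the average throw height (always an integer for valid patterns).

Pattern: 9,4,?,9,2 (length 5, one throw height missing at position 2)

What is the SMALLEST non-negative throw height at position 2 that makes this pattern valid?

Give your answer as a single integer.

i=0: (0 + 9) mod 5 = 4
i=1: (1 + 4) mod 5 = 0
i=2: s[i]=? (unknown)
i=3: (3 + 9) mod 5 = 2
i=4: (4 + 2) mod 5 = 1
Known residues: [0, 1, 2, 4]; need a permutation of 0..4, so missing residue r = 3
Need (2 + s) mod 5 = 3; smallest s = (3 - 2) mod 5 = 1

Answer: 1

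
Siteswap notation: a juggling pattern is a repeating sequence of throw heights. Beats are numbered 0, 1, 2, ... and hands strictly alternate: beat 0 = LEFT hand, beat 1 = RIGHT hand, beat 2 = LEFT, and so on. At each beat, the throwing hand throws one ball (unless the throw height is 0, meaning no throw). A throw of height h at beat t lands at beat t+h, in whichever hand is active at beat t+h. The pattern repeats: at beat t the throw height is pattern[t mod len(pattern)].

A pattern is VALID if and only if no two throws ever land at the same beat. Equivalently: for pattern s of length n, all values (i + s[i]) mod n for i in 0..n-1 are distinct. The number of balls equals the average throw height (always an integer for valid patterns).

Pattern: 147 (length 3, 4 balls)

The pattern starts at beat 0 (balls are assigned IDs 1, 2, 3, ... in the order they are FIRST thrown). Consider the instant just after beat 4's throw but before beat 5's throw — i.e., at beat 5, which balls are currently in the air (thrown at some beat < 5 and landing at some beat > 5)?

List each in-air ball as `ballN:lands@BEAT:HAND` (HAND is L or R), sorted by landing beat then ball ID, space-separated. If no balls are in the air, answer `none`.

Answer: ball3:lands@8:L ball2:lands@9:R

Derivation:
Beat 0 (L): throw ball1 h=1 -> lands@1:R; in-air after throw: [b1@1:R]
Beat 1 (R): throw ball1 h=4 -> lands@5:R; in-air after throw: [b1@5:R]
Beat 2 (L): throw ball2 h=7 -> lands@9:R; in-air after throw: [b1@5:R b2@9:R]
Beat 3 (R): throw ball3 h=1 -> lands@4:L; in-air after throw: [b3@4:L b1@5:R b2@9:R]
Beat 4 (L): throw ball3 h=4 -> lands@8:L; in-air after throw: [b1@5:R b3@8:L b2@9:R]
Beat 5 (R): throw ball1 h=7 -> lands@12:L; in-air after throw: [b3@8:L b2@9:R b1@12:L]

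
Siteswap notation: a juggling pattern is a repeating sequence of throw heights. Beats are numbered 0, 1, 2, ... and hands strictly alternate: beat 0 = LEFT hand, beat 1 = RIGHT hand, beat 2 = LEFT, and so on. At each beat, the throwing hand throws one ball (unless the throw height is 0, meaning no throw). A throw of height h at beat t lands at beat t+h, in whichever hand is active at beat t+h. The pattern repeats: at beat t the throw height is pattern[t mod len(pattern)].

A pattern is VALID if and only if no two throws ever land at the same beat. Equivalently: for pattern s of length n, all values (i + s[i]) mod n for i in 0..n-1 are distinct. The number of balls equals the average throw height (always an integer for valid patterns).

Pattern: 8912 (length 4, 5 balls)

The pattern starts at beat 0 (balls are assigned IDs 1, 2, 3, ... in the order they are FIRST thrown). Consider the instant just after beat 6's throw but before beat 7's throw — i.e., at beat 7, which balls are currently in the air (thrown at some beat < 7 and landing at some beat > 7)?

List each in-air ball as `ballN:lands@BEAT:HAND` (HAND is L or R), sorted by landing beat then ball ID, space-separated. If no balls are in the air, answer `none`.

Beat 0 (L): throw ball1 h=8 -> lands@8:L; in-air after throw: [b1@8:L]
Beat 1 (R): throw ball2 h=9 -> lands@10:L; in-air after throw: [b1@8:L b2@10:L]
Beat 2 (L): throw ball3 h=1 -> lands@3:R; in-air after throw: [b3@3:R b1@8:L b2@10:L]
Beat 3 (R): throw ball3 h=2 -> lands@5:R; in-air after throw: [b3@5:R b1@8:L b2@10:L]
Beat 4 (L): throw ball4 h=8 -> lands@12:L; in-air after throw: [b3@5:R b1@8:L b2@10:L b4@12:L]
Beat 5 (R): throw ball3 h=9 -> lands@14:L; in-air after throw: [b1@8:L b2@10:L b4@12:L b3@14:L]
Beat 6 (L): throw ball5 h=1 -> lands@7:R; in-air after throw: [b5@7:R b1@8:L b2@10:L b4@12:L b3@14:L]
Beat 7 (R): throw ball5 h=2 -> lands@9:R; in-air after throw: [b1@8:L b5@9:R b2@10:L b4@12:L b3@14:L]

Answer: ball1:lands@8:L ball2:lands@10:L ball4:lands@12:L ball3:lands@14:L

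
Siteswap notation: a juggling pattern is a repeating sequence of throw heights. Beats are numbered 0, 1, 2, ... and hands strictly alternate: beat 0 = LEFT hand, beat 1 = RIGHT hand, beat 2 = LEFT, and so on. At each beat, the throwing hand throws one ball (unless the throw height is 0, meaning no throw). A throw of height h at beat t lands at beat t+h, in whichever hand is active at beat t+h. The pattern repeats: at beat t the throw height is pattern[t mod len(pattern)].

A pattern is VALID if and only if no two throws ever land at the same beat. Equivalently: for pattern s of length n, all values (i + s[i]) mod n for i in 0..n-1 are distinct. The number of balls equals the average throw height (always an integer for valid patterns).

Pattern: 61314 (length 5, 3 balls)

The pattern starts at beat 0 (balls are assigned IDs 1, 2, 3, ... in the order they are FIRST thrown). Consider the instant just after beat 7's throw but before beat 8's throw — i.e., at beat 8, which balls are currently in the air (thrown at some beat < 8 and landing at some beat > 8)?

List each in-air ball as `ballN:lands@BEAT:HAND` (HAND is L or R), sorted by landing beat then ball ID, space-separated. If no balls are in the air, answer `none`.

Beat 0 (L): throw ball1 h=6 -> lands@6:L; in-air after throw: [b1@6:L]
Beat 1 (R): throw ball2 h=1 -> lands@2:L; in-air after throw: [b2@2:L b1@6:L]
Beat 2 (L): throw ball2 h=3 -> lands@5:R; in-air after throw: [b2@5:R b1@6:L]
Beat 3 (R): throw ball3 h=1 -> lands@4:L; in-air after throw: [b3@4:L b2@5:R b1@6:L]
Beat 4 (L): throw ball3 h=4 -> lands@8:L; in-air after throw: [b2@5:R b1@6:L b3@8:L]
Beat 5 (R): throw ball2 h=6 -> lands@11:R; in-air after throw: [b1@6:L b3@8:L b2@11:R]
Beat 6 (L): throw ball1 h=1 -> lands@7:R; in-air after throw: [b1@7:R b3@8:L b2@11:R]
Beat 7 (R): throw ball1 h=3 -> lands@10:L; in-air after throw: [b3@8:L b1@10:L b2@11:R]
Beat 8 (L): throw ball3 h=1 -> lands@9:R; in-air after throw: [b3@9:R b1@10:L b2@11:R]

Answer: ball1:lands@10:L ball2:lands@11:R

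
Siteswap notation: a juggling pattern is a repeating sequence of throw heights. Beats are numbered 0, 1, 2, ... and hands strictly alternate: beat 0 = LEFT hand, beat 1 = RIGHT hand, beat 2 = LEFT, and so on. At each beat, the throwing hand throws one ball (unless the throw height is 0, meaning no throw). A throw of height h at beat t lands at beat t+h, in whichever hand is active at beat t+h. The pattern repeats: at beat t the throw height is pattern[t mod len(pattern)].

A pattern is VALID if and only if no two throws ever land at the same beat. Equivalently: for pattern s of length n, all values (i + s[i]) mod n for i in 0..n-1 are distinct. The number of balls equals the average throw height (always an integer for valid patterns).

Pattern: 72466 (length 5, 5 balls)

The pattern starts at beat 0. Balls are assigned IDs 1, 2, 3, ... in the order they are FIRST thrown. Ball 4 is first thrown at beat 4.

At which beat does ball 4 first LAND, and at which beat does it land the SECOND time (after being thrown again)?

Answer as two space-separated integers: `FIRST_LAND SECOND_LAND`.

Beat 0 (L): throw ball1 h=7 -> lands@7:R; in-air after throw: [b1@7:R]
Beat 1 (R): throw ball2 h=2 -> lands@3:R; in-air after throw: [b2@3:R b1@7:R]
Beat 2 (L): throw ball3 h=4 -> lands@6:L; in-air after throw: [b2@3:R b3@6:L b1@7:R]
Beat 3 (R): throw ball2 h=6 -> lands@9:R; in-air after throw: [b3@6:L b1@7:R b2@9:R]
Beat 4 (L): throw ball4 h=6 -> lands@10:L; in-air after throw: [b3@6:L b1@7:R b2@9:R b4@10:L]
Beat 5 (R): throw ball5 h=7 -> lands@12:L; in-air after throw: [b3@6:L b1@7:R b2@9:R b4@10:L b5@12:L]
Beat 6 (L): throw ball3 h=2 -> lands@8:L; in-air after throw: [b1@7:R b3@8:L b2@9:R b4@10:L b5@12:L]
Beat 7 (R): throw ball1 h=4 -> lands@11:R; in-air after throw: [b3@8:L b2@9:R b4@10:L b1@11:R b5@12:L]
Beat 8 (L): throw ball3 h=6 -> lands@14:L; in-air after throw: [b2@9:R b4@10:L b1@11:R b5@12:L b3@14:L]
Beat 9 (R): throw ball2 h=6 -> lands@15:R; in-air after throw: [b4@10:L b1@11:R b5@12:L b3@14:L b2@15:R]
Beat 10 (L): throw ball4 h=7 -> lands@17:R; in-air after throw: [b1@11:R b5@12:L b3@14:L b2@15:R b4@17:R]
Beat 11 (R): throw ball1 h=2 -> lands@13:R; in-air after throw: [b5@12:L b1@13:R b3@14:L b2@15:R b4@17:R]
Beat 12 (L): throw ball5 h=4 -> lands@16:L; in-air after throw: [b1@13:R b3@14:L b2@15:R b5@16:L b4@17:R]
Beat 13 (R): throw ball1 h=6 -> lands@19:R; in-air after throw: [b3@14:L b2@15:R b5@16:L b4@17:R b1@19:R]
Beat 14 (L): throw ball3 h=6 -> lands@20:L; in-air after throw: [b2@15:R b5@16:L b4@17:R b1@19:R b3@20:L]
Beat 15 (R): throw ball2 h=7 -> lands@22:L; in-air after throw: [b5@16:L b4@17:R b1@19:R b3@20:L b2@22:L]
Ball 4: thrown@4 h=6 -> first land @10; rethrown@10 h=7 -> second land @17

Answer: 10 17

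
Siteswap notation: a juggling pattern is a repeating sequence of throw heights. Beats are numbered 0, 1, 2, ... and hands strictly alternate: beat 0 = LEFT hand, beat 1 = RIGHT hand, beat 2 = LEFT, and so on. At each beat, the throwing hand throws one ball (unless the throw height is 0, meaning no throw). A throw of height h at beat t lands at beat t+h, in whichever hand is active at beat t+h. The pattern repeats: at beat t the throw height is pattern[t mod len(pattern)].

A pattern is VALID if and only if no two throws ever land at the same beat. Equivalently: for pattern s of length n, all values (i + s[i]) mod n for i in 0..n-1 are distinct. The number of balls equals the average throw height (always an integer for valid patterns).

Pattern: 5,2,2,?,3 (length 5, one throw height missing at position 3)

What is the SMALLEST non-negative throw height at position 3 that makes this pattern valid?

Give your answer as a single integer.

Answer: 3

Derivation:
i=0: (0 + 5) mod 5 = 0
i=1: (1 + 2) mod 5 = 3
i=2: (2 + 2) mod 5 = 4
i=3: s[i]=? (unknown)
i=4: (4 + 3) mod 5 = 2
Known residues: [0, 2, 3, 4]; need a permutation of 0..4, so missing residue r = 1
Need (3 + s) mod 5 = 1; smallest s = (1 - 3) mod 5 = 3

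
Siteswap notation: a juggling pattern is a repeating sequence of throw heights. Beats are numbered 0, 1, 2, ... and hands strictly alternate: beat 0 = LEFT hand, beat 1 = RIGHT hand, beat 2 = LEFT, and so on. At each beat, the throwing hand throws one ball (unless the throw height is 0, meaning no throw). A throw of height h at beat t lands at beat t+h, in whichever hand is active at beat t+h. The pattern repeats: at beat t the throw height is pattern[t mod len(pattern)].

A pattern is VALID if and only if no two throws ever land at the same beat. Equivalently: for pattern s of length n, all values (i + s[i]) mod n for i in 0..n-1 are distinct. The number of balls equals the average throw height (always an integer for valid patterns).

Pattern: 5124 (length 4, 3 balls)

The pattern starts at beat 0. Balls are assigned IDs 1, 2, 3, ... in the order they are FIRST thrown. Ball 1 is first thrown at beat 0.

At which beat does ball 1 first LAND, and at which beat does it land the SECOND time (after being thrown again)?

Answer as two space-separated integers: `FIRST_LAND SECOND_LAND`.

Answer: 5 6

Derivation:
Beat 0 (L): throw ball1 h=5 -> lands@5:R; in-air after throw: [b1@5:R]
Beat 1 (R): throw ball2 h=1 -> lands@2:L; in-air after throw: [b2@2:L b1@5:R]
Beat 2 (L): throw ball2 h=2 -> lands@4:L; in-air after throw: [b2@4:L b1@5:R]
Beat 3 (R): throw ball3 h=4 -> lands@7:R; in-air after throw: [b2@4:L b1@5:R b3@7:R]
Beat 4 (L): throw ball2 h=5 -> lands@9:R; in-air after throw: [b1@5:R b3@7:R b2@9:R]
Beat 5 (R): throw ball1 h=1 -> lands@6:L; in-air after throw: [b1@6:L b3@7:R b2@9:R]
Beat 6 (L): throw ball1 h=2 -> lands@8:L; in-air after throw: [b3@7:R b1@8:L b2@9:R]
Ball 1: thrown@0 h=5 -> first land @5; rethrown@5 h=1 -> second land @6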